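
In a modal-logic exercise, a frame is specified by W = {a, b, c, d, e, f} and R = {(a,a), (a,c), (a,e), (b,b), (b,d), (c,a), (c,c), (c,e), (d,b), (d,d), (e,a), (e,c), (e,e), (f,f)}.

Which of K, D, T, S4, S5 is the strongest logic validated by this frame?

S5

Serial (axiom D): yes — every world has a successor (e.g. a R a).
Reflexive (axiom T): yes — every world is R-related to itself.
Transitive (axiom 4): yes — every two-step R-path is closed by a direct edge.
Euclidean (axiom 5): yes — any two successors of a common world are R-related.
So F validates K, D, T, S4, S5. The strongest is S5.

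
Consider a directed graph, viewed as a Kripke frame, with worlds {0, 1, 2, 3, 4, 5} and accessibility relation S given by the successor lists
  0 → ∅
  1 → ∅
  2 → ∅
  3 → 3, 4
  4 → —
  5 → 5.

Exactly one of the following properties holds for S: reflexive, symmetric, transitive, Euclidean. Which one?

transitive

Reflexive: no — 0 is not related to itself.
Symmetric: no — 3 S 4 but not 4 S 3.
Transitive: yes — every two-step S-path is closed by a direct edge.
Euclidean: no — 3 S 4 and 3 S 3, but not 4 S 3.
Only transitive holds.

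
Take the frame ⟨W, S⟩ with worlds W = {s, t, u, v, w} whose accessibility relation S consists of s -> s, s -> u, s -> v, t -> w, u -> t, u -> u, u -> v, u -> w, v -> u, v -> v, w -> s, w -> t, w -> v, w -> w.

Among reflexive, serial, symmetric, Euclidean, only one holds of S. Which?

serial

Reflexive: no — t is not related to itself.
Serial: yes — every world has a successor (e.g. s S s).
Symmetric: no — s S u but not u S s.
Euclidean: no — u S t and u S v, but not t S v.
Only serial holds.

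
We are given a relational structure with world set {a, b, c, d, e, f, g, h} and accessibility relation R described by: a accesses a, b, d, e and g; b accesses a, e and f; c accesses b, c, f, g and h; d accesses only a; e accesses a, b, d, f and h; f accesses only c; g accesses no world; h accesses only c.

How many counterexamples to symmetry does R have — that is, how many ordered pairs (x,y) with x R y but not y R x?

7

Enumerating: (a,g), (b,f), (c,b), (c,g), (e,d), (e,f), (e,h).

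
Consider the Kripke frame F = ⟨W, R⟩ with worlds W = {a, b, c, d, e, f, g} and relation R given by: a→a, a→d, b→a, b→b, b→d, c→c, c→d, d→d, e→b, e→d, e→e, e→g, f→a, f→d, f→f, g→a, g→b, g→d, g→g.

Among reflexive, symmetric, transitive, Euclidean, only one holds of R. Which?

Reflexive: yes — every world is R-related to itself.
Symmetric: no — a R d but not d R a.
Transitive: no — e R b and b R a, but not e R a.
Euclidean: no — b R d and b R a, but not d R a.
Only reflexive holds.

reflexive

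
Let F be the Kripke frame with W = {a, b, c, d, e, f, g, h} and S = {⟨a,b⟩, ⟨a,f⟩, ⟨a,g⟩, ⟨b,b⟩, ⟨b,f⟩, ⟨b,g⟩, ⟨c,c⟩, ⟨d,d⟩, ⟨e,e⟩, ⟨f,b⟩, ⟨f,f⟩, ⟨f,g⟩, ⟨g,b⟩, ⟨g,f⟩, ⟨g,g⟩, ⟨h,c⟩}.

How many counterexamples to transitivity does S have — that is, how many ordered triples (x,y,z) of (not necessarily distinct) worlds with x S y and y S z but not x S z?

0

S is transitive; there are no such tuples.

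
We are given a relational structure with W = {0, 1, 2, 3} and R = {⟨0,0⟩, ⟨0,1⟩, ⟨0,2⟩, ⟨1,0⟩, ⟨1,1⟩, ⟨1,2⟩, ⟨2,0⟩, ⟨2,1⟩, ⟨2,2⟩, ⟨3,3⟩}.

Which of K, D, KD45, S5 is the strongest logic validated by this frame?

S5

Serial (axiom D): yes — every world has a successor (e.g. 0 R 0).
Euclidean (axiom 5): yes — any two successors of a common world are R-related.
Transitive (axiom 4): yes — every two-step R-path is closed by a direct edge.
Reflexive (axiom T): yes — every world is R-related to itself.
So F validates K, D, KD45, S5. The strongest is S5.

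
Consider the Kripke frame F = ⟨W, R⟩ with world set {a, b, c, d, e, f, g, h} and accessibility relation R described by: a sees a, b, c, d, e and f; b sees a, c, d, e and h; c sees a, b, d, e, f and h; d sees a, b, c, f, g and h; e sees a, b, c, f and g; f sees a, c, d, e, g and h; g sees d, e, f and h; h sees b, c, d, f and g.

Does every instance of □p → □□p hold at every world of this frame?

The schema 4 characterises exactly the transitive frames.
Transitive: no — a R b and b R h, but not a R h.

No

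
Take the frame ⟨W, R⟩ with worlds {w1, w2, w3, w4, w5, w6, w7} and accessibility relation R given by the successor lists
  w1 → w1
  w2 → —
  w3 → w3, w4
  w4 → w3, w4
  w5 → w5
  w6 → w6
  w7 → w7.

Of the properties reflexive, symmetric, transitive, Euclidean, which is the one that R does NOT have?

reflexive

Reflexive: no — w2 is not related to itself.
Symmetric: yes — every pair in R has its reverse in R.
Transitive: yes — every two-step R-path is closed by a direct edge.
Euclidean: yes — any two successors of a common world are R-related.
Only reflexive fails.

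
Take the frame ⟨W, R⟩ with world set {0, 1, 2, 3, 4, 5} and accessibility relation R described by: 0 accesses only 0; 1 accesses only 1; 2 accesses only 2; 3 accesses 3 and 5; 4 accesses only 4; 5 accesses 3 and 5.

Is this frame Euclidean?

Yes

Euclidean: yes — any two successors of a common world are R-related.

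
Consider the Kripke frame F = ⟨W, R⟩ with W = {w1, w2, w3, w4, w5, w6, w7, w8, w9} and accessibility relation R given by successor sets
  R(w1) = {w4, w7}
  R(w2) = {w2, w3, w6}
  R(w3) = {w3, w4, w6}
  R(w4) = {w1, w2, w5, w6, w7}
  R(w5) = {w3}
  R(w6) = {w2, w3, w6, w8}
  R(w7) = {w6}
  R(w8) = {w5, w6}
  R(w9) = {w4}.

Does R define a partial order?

No

Reflexive: no — w1 is not related to itself.
Transitive: no — w1 R w4 and w4 R w2, but not w1 R w2.
Antisymmetric: no — w1 R w4 and w4 R w1 with w1 ≠ w4.
So R is not a partial order.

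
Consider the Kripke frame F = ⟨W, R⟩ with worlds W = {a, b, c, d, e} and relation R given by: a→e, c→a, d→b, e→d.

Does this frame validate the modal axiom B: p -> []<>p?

No

The schema B characterises exactly the symmetric frames.
Symmetric: no — a R e but not e R a.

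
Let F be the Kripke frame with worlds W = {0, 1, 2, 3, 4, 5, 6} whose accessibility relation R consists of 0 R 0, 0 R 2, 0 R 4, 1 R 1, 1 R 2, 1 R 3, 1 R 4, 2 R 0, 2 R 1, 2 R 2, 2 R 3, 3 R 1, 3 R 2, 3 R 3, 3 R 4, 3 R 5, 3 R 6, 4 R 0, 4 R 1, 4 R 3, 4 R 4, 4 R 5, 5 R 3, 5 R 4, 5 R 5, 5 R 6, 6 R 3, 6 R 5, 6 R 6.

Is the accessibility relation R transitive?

No

Transitive: no — 0 R 2 and 2 R 1, but not 0 R 1.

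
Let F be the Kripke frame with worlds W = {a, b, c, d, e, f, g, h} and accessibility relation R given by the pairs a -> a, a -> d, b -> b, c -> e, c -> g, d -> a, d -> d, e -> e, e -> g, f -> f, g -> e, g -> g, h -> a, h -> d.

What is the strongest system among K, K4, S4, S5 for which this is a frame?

Transitive (axiom 4): yes — every two-step R-path is closed by a direct edge.
Reflexive (axiom T): no — c is not related to itself.
Euclidean (axiom 5): yes — any two successors of a common world are R-related.
So F validates K, K4; S4 would additionally require R to be reflexive. The strongest is K4.

K4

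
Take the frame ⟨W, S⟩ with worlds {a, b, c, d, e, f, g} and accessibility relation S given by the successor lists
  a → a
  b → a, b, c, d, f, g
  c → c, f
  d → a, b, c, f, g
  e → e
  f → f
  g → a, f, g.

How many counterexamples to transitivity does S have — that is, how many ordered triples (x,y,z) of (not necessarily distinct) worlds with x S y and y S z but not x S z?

Enumerating: (d,b,d).

1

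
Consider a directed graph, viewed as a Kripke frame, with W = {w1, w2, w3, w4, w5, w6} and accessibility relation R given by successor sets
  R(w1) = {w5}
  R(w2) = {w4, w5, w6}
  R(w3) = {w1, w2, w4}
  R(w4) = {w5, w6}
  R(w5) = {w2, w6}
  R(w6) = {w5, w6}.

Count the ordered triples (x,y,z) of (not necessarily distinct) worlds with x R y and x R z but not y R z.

17

Enumerating: (w1,w5,w5), (w2,w4,w4), (w2,w5,w4), (w2,w5,w5), (w2,w6,w4), (w3,w1,w1), (w3,w1,w2), (w3,w1,w4), (w3,w2,w1), (w3,w2,w2), (w3,w4,w1), (w3,w4,w2), (w3,w4,w4), (w4,w5,w5), (w5,w2,w2), (w5,w6,w2), (w6,w5,w5).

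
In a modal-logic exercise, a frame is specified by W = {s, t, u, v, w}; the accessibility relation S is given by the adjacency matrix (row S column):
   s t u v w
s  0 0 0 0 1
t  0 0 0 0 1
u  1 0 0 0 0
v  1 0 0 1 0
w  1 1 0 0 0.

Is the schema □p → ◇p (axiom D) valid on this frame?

Yes

By correspondence theory, D is valid on a frame iff S is serial.
Serial: yes — every world has a successor (e.g. s S w).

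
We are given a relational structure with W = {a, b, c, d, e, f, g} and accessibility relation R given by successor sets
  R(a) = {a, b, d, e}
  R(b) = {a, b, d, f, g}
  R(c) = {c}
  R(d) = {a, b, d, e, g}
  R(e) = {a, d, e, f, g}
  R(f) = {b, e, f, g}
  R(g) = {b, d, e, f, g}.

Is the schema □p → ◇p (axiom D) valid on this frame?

By correspondence theory, D is valid on a frame iff R is serial.
Serial: yes — every world has a successor (e.g. a R a).

Yes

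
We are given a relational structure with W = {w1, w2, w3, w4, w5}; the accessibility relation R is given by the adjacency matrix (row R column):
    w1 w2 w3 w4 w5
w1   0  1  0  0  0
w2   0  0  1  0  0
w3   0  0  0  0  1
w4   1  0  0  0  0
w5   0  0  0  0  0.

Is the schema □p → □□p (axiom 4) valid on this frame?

No

Axiom 4 corresponds to the accessibility relation being transitive.
Transitive: no — w1 R w2 and w2 R w3, but not w1 R w3.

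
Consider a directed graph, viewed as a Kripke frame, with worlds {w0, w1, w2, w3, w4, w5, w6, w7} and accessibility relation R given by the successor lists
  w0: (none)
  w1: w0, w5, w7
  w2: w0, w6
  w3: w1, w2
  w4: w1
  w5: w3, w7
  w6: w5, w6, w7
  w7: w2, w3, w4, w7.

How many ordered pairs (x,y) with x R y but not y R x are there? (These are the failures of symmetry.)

Enumerating: (w1,w0), (w1,w5), (w1,w7), (w2,w0), (w2,w6), (w3,w1), (w3,w2), (w4,w1), (w5,w3), (w5,w7), (w6,w5), (w6,w7), (w7,w2), (w7,w3), (w7,w4).

15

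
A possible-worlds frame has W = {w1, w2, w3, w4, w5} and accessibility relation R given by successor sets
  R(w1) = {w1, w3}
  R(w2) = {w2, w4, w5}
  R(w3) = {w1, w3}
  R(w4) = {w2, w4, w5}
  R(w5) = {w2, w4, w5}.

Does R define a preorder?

Yes

Reflexive: yes — every world is R-related to itself.
Transitive: yes — every two-step R-path is closed by a direct edge.
So R is a preorder.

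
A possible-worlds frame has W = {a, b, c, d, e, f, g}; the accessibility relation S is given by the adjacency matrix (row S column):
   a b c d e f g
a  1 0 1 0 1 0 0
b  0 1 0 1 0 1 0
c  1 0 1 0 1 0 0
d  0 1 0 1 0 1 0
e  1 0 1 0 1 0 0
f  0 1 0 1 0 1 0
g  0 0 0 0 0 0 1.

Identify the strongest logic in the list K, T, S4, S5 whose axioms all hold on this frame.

S5

Reflexive (axiom T): yes — every world is S-related to itself.
Transitive (axiom 4): yes — every two-step S-path is closed by a direct edge.
Euclidean (axiom 5): yes — any two successors of a common world are S-related.
So F validates K, T, S4, S5. The strongest is S5.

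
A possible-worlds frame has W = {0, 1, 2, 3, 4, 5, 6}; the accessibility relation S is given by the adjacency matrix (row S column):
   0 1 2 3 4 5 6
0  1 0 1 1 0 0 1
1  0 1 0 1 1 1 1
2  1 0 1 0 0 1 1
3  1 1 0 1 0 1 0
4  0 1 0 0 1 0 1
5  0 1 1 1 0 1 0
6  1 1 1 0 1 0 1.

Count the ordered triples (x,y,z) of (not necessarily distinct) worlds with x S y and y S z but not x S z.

Enumerating: (0,2,5), (0,3,1), (0,3,5), (0,6,1), (0,6,4), (1,3,0), (1,5,2), (1,6,0), (1,6,2), (2,0,3), (2,5,1), (2,5,3), … and 20 more.
Total: 32.

32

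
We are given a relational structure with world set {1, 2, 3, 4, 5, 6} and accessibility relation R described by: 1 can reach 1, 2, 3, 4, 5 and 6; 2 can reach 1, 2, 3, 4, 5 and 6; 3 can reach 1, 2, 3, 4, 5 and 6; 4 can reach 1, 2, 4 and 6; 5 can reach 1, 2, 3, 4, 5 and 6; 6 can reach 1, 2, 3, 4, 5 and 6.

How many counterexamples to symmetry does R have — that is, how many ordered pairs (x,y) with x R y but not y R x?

2

Enumerating: (3,4), (5,4).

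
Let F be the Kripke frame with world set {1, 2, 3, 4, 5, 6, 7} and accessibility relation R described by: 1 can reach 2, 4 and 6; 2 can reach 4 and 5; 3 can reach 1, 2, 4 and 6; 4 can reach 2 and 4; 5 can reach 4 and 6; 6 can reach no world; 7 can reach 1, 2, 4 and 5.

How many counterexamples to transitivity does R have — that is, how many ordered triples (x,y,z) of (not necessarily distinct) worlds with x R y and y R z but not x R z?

Enumerating: (1,2,5), (2,4,2), (2,5,6), (3,2,5), (4,2,5), (5,4,2), (7,1,6), (7,5,6).

8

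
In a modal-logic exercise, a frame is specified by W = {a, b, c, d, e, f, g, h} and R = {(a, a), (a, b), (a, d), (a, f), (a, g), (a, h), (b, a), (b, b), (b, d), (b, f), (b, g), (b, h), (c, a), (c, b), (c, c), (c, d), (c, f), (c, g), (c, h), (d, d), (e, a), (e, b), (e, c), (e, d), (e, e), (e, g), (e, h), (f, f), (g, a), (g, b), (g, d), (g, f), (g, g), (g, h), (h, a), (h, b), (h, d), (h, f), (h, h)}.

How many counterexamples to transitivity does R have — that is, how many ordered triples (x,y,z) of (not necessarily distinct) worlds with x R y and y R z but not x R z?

7

Enumerating: (e,a,f), (e,b,f), (e,c,f), (e,g,f), (e,h,f), (h,a,g), (h,b,g).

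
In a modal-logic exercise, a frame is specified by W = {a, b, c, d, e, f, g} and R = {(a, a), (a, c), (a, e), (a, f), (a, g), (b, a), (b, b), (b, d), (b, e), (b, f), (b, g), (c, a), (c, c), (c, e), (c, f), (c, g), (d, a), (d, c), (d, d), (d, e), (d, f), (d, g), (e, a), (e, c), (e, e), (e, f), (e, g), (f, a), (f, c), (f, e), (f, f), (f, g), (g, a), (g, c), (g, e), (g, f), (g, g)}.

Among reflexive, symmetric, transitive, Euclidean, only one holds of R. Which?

reflexive

Reflexive: yes — every world is R-related to itself.
Symmetric: no — b R a but not a R b.
Transitive: no — b R a and a R c, but not b R c.
Euclidean: no — b R a and b R d, but not a R d.
Only reflexive holds.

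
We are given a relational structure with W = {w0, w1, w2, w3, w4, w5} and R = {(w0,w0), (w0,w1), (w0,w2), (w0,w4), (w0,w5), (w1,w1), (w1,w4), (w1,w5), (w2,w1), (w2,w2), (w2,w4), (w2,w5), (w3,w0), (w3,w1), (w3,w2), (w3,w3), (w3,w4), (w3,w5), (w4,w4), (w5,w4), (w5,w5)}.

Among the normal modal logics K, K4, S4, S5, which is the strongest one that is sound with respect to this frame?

Transitive (axiom 4): yes — every two-step R-path is closed by a direct edge.
Reflexive (axiom T): yes — every world is R-related to itself.
Euclidean (axiom 5): no — w0 R w1 and w0 R w2, but not w1 R w2.
So F validates K, K4, S4; S5 would additionally require R to be Euclidean. The strongest is S4.

S4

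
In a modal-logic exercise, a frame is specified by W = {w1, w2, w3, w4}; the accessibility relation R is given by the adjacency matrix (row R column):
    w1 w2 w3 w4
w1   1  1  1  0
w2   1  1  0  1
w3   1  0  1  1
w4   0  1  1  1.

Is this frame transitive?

Transitive: no — w1 R w2 and w2 R w4, but not w1 R w4.

No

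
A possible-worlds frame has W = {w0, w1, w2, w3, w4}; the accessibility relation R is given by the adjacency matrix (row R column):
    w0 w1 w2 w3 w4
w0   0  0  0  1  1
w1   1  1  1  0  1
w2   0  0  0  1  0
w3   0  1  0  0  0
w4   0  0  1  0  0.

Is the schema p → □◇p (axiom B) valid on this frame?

No

By correspondence theory, B is valid on a frame iff R is symmetric.
Symmetric: no — w0 R w3 but not w3 R w0.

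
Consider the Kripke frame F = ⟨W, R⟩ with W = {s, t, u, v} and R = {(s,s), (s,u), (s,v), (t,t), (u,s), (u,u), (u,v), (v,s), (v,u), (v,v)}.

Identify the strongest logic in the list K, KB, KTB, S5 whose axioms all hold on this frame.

Symmetric (axiom B): yes — every pair in R has its reverse in R.
Reflexive (axiom T): yes — every world is R-related to itself.
Euclidean (axiom 5): yes — any two successors of a common world are R-related.
So F validates K, KB, KTB, S5. The strongest is S5.

S5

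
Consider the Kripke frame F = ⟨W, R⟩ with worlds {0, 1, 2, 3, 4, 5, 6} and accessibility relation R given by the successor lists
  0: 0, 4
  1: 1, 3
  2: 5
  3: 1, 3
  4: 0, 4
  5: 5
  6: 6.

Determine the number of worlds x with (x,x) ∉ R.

1

Enumerating: 2.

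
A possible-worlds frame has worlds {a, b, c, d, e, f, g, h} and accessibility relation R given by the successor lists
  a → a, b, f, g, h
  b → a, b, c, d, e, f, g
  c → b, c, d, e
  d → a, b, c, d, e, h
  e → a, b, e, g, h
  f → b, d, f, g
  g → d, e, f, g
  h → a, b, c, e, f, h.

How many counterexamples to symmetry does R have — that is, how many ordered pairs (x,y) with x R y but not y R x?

Enumerating: (a,f), (a,g), (b,g), (c,e), (d,a), (d,e), (d,h), (e,a), (f,d), (g,d), (h,b), (h,c), (h,f).

13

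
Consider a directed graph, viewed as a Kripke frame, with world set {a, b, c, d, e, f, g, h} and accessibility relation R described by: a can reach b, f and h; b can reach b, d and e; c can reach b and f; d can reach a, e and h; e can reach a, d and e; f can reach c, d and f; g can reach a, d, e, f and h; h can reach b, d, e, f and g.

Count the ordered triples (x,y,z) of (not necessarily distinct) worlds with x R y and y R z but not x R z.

39

Enumerating: (a,b,d), (a,b,e), (a,f,c), (a,f,d), (a,h,d), (a,h,e), (a,h,g), (b,d,a), (b,d,h), (b,e,a), (c,b,d), (c,b,e), … and 27 more.
Total: 39.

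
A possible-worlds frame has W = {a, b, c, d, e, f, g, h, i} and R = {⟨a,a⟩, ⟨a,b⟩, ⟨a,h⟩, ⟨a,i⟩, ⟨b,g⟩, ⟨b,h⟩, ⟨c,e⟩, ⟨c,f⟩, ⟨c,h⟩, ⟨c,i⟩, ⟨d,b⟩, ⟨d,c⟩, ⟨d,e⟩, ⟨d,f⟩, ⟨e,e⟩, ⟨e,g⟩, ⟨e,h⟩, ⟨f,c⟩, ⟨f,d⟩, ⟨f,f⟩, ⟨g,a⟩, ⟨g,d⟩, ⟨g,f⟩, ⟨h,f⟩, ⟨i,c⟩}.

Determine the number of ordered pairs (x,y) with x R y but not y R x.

Enumerating: (a,b), (a,h), (a,i), (b,g), (b,h), (c,e), (c,h), (d,b), (d,c), (d,e), (e,g), (e,h), (g,a), (g,d), (g,f), (h,f).

16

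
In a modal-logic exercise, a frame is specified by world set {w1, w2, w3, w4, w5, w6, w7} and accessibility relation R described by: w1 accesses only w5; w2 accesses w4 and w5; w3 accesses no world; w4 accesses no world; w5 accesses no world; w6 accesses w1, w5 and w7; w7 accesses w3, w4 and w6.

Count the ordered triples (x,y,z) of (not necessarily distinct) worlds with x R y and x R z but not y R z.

22

Enumerating: (w1,w5,w5), (w2,w4,w4), (w2,w4,w5), (w2,w5,w4), (w2,w5,w5), (w6,w1,w1), (w6,w1,w7), (w6,w5,w1), (w6,w5,w5), (w6,w5,w7), (w6,w7,w1), (w6,w7,w5), … and 10 more.
Total: 22.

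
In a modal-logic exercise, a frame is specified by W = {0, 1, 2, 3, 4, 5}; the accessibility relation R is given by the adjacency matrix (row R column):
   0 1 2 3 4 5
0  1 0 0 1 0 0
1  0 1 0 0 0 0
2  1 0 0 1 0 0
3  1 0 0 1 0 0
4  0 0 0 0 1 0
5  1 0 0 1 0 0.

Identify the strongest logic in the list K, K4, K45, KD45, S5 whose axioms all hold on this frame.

Transitive (axiom 4): yes — every two-step R-path is closed by a direct edge.
Euclidean (axiom 5): yes — any two successors of a common world are R-related.
Serial (axiom D): yes — every world has a successor (e.g. 0 R 0).
Reflexive (axiom T): no — 2 is not related to itself.
So F validates K, K4, K45, KD45; S5 would additionally require R to be reflexive. The strongest is KD45.

KD45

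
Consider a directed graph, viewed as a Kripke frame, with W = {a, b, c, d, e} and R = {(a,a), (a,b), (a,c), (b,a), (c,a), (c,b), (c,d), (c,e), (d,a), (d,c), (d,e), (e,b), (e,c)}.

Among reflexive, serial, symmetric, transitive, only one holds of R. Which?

serial

Reflexive: no — b is not related to itself.
Serial: yes — every world has a successor (e.g. a R a).
Symmetric: no — c R b but not b R c.
Transitive: no — a R c and c R d, but not a R d.
Only serial holds.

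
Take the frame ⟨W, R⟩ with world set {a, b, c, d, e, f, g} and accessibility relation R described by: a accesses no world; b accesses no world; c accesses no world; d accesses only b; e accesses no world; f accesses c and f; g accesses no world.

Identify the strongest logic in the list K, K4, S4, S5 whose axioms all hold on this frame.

K4

Transitive (axiom 4): yes — every two-step R-path is closed by a direct edge.
Reflexive (axiom T): no — a is not related to itself.
Euclidean (axiom 5): no — d R b and d R b, but not b R b.
So F validates K, K4; S4 would additionally require R to be reflexive. The strongest is K4.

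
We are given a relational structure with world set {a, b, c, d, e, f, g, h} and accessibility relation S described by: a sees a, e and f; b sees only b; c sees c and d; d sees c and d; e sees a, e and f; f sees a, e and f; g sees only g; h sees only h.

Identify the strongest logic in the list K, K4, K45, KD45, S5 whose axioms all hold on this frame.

Transitive (axiom 4): yes — every two-step S-path is closed by a direct edge.
Euclidean (axiom 5): yes — any two successors of a common world are S-related.
Serial (axiom D): yes — every world has a successor (e.g. a S a).
Reflexive (axiom T): yes — every world is S-related to itself.
So F validates K, K4, K45, KD45, S5. The strongest is S5.

S5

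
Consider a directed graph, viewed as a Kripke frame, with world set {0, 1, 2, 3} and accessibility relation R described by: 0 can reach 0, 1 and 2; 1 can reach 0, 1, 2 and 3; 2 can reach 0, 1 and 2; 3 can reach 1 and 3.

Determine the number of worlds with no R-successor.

0

R is serial; there are no such worlds.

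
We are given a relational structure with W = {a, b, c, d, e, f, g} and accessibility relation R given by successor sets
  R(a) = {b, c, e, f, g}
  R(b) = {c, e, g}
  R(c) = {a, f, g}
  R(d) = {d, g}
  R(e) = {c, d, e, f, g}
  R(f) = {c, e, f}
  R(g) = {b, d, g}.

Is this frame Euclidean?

Euclidean: no — a R b and a R f, but not b R f.

No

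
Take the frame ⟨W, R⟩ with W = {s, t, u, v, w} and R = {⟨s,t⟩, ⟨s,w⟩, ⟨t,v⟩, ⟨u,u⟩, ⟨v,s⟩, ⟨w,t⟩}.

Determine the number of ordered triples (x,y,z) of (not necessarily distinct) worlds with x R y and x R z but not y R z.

Enumerating: (s,t,t), (s,t,w), (s,w,w), (t,v,v), (v,s,s), (w,t,t).

6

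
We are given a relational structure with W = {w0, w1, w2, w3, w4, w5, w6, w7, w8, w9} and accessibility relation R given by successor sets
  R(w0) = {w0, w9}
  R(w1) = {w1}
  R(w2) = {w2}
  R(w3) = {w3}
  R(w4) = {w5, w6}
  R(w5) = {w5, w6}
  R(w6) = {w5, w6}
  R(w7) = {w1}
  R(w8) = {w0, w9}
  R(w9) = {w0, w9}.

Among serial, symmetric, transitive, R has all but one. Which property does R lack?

Serial: yes — every world has a successor (e.g. w0 R w0).
Symmetric: no — w4 R w5 but not w5 R w4.
Transitive: yes — every two-step R-path is closed by a direct edge.
Only symmetric fails.

symmetric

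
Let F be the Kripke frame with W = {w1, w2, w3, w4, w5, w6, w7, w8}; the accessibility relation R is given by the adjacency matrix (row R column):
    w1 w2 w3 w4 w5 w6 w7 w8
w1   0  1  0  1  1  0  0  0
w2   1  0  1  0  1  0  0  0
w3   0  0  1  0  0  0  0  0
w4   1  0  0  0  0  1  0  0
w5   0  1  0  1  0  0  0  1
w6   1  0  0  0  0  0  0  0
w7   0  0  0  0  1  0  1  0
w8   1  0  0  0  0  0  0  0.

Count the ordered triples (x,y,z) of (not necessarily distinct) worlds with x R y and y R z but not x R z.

Enumerating: (w1,w2,w1), (w1,w2,w3), (w1,w4,w1), (w1,w4,w6), (w1,w5,w8), (w2,w1,w2), (w2,w1,w4), (w2,w5,w2), (w2,w5,w4), (w2,w5,w8), (w4,w1,w2), (w4,w1,w4), … and 16 more.
Total: 28.

28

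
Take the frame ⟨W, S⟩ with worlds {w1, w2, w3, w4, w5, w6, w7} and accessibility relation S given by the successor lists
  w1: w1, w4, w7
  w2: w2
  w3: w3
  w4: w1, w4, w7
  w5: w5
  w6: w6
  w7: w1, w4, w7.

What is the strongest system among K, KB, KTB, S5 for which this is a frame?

Symmetric (axiom B): yes — every pair in S has its reverse in S.
Reflexive (axiom T): yes — every world is S-related to itself.
Euclidean (axiom 5): yes — any two successors of a common world are S-related.
So F validates K, KB, KTB, S5. The strongest is S5.

S5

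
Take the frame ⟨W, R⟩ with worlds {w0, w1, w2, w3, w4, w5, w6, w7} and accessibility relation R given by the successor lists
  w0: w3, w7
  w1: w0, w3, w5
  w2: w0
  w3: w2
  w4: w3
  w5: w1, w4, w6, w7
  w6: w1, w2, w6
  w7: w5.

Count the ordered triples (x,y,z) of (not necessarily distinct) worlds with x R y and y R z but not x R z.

Enumerating: (w0,w3,w2), (w0,w7,w5), (w1,w0,w7), (w1,w3,w2), (w1,w5,w1), (w1,w5,w4), (w1,w5,w6), (w1,w5,w7), (w2,w0,w3), (w2,w0,w7), (w3,w2,w0), (w4,w3,w2), … and 14 more.
Total: 26.

26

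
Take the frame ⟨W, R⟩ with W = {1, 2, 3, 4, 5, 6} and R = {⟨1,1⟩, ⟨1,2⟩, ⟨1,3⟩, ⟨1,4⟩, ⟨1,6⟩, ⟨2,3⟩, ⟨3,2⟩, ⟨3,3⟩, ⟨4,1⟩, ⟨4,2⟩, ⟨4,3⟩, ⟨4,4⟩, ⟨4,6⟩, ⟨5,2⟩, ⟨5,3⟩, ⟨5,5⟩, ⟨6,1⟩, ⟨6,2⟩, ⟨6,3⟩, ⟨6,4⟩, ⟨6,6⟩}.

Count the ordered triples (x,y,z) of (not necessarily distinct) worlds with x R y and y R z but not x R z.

1

Enumerating: (2,3,2).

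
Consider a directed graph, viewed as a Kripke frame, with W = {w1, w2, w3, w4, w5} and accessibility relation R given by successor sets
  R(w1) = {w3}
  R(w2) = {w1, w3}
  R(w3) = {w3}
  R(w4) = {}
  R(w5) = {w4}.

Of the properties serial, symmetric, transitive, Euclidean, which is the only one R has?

Serial: no — w4 has no R-successor.
Symmetric: no — w1 R w3 but not w3 R w1.
Transitive: yes — every two-step R-path is closed by a direct edge.
Euclidean: no — w2 R w3 and w2 R w1, but not w3 R w1.
Only transitive holds.

transitive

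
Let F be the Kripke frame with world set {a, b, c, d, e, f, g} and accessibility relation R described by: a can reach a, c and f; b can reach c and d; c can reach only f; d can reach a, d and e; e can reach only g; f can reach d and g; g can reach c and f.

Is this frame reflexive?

No

Reflexive: no — b is not related to itself.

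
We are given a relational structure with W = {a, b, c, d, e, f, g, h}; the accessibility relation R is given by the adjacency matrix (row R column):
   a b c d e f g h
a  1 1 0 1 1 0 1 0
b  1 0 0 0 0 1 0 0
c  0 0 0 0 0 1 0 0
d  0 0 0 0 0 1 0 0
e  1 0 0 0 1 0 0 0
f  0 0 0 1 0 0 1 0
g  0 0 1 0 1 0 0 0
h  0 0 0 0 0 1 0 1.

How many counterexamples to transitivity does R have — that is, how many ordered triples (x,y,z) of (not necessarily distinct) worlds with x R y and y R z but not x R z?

23

Enumerating: (a,b,f), (a,d,f), (a,g,c), (b,a,b), (b,a,d), (b,a,e), (b,a,g), (b,f,d), (b,f,g), (c,f,d), (c,f,g), (d,f,d), … and 11 more.
Total: 23.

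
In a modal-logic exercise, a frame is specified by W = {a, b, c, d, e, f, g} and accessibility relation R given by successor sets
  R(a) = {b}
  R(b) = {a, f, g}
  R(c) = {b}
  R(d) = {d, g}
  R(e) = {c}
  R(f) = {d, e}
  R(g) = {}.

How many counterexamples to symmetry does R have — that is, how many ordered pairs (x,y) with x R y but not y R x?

Enumerating: (b,f), (b,g), (c,b), (d,g), (e,c), (f,d), (f,e).

7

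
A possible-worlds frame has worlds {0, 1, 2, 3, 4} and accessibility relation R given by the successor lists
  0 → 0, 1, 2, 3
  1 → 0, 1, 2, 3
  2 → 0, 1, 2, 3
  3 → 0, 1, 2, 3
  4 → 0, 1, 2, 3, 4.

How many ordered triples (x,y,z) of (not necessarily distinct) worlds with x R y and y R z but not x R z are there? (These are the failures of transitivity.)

R is transitive; there are no such tuples.

0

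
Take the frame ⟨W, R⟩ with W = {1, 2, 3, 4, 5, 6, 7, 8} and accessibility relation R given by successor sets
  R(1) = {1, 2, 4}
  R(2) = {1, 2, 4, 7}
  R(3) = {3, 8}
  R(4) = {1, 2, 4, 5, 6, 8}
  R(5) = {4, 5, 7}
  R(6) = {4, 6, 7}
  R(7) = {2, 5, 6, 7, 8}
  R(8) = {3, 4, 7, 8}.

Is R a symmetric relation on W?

Yes

Symmetric: yes — every pair in R has its reverse in R.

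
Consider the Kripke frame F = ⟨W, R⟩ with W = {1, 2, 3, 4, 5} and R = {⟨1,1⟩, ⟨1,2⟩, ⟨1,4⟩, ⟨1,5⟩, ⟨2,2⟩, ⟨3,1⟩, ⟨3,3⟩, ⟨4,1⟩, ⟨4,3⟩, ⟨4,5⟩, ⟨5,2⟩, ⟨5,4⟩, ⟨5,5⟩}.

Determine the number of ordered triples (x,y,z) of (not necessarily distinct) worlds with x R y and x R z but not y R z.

Enumerating: (1,2,1), (1,2,4), (1,2,5), (1,4,2), (1,4,4), (1,5,1), (3,1,3), (4,1,3), (4,3,5), (4,5,1), (4,5,3), (5,2,4), (5,2,5), (5,4,2), (5,4,4).

15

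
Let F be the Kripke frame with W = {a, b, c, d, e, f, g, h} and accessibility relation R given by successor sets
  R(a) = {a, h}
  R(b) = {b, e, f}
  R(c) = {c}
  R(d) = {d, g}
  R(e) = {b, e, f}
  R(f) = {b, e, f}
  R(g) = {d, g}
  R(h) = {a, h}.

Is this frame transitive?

Transitive: yes — every two-step R-path is closed by a direct edge.

Yes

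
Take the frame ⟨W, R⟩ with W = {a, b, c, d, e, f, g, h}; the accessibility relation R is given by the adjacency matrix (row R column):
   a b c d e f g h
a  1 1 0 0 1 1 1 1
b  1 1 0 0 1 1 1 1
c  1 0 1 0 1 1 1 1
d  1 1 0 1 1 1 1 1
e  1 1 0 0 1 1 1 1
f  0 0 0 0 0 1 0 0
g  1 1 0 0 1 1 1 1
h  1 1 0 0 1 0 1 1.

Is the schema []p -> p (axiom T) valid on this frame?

The schema T characterises exactly the reflexive frames.
Reflexive: yes — every world is R-related to itself.

Yes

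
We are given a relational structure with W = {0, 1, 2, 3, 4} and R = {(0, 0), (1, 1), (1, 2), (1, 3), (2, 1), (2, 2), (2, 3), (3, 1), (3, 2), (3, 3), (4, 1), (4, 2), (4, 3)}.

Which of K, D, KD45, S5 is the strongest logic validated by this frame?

Serial (axiom D): yes — every world has a successor (e.g. 0 R 0).
Euclidean (axiom 5): yes — any two successors of a common world are R-related.
Transitive (axiom 4): yes — every two-step R-path is closed by a direct edge.
Reflexive (axiom T): no — 4 is not related to itself.
So F validates K, D, KD45; S5 would additionally require R to be reflexive. The strongest is KD45.

KD45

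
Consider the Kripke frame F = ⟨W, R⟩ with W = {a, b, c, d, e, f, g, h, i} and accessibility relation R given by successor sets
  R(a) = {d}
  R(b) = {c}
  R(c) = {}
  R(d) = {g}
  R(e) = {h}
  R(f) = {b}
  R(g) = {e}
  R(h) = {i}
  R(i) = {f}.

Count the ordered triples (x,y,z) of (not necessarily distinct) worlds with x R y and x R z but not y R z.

Enumerating: (a,d,d), (b,c,c), (d,g,g), (e,h,h), (f,b,b), (g,e,e), (h,i,i), (i,f,f).

8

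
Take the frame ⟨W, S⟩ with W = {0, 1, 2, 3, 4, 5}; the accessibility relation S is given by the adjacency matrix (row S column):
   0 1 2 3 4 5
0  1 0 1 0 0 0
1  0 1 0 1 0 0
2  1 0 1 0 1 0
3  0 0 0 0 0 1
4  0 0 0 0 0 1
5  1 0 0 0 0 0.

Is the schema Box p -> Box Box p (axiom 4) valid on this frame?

No

The schema 4 characterises exactly the transitive frames.
Transitive: no — 0 S 2 and 2 S 4, but not 0 S 4.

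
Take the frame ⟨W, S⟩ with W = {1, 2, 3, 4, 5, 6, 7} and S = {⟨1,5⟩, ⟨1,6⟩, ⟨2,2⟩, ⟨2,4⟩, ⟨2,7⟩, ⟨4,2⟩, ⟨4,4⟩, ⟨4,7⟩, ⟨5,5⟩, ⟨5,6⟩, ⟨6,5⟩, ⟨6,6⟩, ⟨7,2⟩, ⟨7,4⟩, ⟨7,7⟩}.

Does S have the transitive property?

Transitive: yes — every two-step S-path is closed by a direct edge.

Yes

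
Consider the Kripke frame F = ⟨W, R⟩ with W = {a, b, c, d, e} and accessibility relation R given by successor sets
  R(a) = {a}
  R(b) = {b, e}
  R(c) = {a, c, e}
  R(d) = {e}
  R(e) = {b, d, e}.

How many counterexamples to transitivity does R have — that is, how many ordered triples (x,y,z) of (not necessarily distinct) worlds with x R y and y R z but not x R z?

Enumerating: (b,e,d), (c,e,b), (c,e,d), (d,e,b), (d,e,d).

5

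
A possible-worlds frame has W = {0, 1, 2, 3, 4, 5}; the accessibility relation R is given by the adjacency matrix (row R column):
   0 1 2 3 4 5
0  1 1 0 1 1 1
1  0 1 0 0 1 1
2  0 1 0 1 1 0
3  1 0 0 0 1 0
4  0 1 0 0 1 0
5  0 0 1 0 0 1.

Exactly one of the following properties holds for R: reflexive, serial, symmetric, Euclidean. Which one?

serial

Reflexive: no — 2 is not related to itself.
Serial: yes — every world has a successor (e.g. 0 R 0).
Symmetric: no — 0 R 1 but not 1 R 0.
Euclidean: no — 0 R 1 and 0 R 3, but not 1 R 3.
Only serial holds.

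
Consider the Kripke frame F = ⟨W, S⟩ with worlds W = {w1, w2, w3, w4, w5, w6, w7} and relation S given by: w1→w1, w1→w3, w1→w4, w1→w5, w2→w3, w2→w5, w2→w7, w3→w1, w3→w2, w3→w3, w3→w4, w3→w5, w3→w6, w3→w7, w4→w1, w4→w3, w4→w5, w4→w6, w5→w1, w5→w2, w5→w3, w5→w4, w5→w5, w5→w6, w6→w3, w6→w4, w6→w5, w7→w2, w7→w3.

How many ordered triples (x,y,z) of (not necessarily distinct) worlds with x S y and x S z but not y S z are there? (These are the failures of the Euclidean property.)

Enumerating: (w1,w4,w4), (w2,w5,w7), (w2,w7,w5), (w2,w7,w7), (w3,w1,w2), (w3,w1,w6), (w3,w1,w7), (w3,w2,w1), (w3,w2,w2), (w3,w2,w4), (w3,w2,w6), (w3,w4,w2), … and 28 more.
Total: 40.

40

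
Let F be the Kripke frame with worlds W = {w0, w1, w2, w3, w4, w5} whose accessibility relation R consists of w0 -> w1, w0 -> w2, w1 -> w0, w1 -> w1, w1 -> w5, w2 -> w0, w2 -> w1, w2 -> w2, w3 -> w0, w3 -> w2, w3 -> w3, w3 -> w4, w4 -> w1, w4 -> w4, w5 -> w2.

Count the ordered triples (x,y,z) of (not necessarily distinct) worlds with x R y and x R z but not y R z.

Enumerating: (w0,w1,w2), (w1,w0,w0), (w1,w0,w5), (w1,w5,w0), (w1,w5,w1), (w1,w5,w5), (w2,w0,w0), (w2,w1,w2), (w3,w0,w0), (w3,w0,w3), (w3,w0,w4), (w3,w2,w3), (w3,w2,w4), (w3,w4,w0), (w3,w4,w2), (w3,w4,w3), (w4,w1,w4).

17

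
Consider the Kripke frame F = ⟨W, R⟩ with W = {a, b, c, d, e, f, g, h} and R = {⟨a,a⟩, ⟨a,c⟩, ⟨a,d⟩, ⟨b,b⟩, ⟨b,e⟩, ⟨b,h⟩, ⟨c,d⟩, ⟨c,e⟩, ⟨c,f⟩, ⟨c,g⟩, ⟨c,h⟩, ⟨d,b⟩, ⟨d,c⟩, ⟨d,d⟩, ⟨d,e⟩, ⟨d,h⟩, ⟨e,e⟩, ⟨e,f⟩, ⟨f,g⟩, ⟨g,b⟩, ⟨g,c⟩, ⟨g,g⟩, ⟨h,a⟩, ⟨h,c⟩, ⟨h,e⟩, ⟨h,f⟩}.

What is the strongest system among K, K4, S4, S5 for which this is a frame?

K

Transitive (axiom 4): no — a R c and c R e, but not a R e.
Reflexive (axiom T): no — c is not related to itself.
Euclidean (axiom 5): no — b R e and b R h, but not e R h.
So F validates K; K4 would additionally require R to be transitive. The strongest is K.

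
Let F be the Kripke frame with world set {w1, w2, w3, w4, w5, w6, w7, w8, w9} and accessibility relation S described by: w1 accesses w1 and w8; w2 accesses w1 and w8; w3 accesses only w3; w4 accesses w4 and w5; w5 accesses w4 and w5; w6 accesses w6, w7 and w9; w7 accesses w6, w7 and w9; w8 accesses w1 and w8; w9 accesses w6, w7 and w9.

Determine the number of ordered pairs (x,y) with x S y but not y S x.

2

Enumerating: (w2,w1), (w2,w8).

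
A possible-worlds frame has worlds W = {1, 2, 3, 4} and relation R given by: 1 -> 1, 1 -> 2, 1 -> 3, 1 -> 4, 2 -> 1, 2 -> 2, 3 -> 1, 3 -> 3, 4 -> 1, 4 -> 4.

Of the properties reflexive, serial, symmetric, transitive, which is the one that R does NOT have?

transitive

Reflexive: yes — every world is R-related to itself.
Serial: yes — every world has a successor (e.g. 1 R 1).
Symmetric: yes — every pair in R has its reverse in R.
Transitive: no — 2 R 1 and 1 R 3, but not 2 R 3.
Only transitive fails.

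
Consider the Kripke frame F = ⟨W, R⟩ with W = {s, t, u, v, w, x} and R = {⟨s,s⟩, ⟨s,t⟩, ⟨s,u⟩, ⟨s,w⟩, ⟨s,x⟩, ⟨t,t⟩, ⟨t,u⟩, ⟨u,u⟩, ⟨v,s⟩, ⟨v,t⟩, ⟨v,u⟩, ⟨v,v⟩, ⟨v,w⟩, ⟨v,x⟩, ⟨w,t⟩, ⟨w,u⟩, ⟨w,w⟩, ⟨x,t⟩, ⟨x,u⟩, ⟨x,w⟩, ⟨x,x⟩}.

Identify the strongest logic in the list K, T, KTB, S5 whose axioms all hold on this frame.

Reflexive (axiom T): yes — every world is R-related to itself.
Symmetric (axiom B): no — s R t but not t R s.
Euclidean (axiom 5): no — s R t and s R w, but not t R w.
So F validates K, T; KTB would additionally require R to be symmetric. The strongest is T.

T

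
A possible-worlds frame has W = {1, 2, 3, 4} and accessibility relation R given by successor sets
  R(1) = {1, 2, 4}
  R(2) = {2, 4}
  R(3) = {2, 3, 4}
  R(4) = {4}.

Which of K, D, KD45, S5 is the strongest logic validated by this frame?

Serial (axiom D): yes — every world has a successor (e.g. 1 R 1).
Euclidean (axiom 5): no — 1 R 4 and 1 R 2, but not 4 R 2.
Transitive (axiom 4): yes — every two-step R-path is closed by a direct edge.
Reflexive (axiom T): yes — every world is R-related to itself.
So F validates K, D; KD45 would additionally require R to be Euclidean. The strongest is D.

D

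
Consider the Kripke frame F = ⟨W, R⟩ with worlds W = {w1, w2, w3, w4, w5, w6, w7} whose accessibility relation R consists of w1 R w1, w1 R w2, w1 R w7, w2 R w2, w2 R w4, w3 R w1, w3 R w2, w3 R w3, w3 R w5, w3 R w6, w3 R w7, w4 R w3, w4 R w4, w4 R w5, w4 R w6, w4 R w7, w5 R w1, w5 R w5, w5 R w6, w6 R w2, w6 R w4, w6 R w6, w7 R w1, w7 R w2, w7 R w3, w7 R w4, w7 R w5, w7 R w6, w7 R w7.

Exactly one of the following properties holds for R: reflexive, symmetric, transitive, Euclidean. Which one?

reflexive

Reflexive: yes — every world is R-related to itself.
Symmetric: no — w1 R w2 but not w2 R w1.
Transitive: no — w1 R w2 and w2 R w4, but not w1 R w4.
Euclidean: no — w1 R w2 and w1 R w7, but not w2 R w7.
Only reflexive holds.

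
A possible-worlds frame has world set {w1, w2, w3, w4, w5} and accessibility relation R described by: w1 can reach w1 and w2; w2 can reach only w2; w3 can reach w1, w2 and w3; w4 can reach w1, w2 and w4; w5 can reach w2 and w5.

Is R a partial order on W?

Reflexive: yes — every world is R-related to itself.
Transitive: yes — every two-step R-path is closed by a direct edge.
Antisymmetric: yes — no distinct pair is related both ways.
So R is a partial order.

Yes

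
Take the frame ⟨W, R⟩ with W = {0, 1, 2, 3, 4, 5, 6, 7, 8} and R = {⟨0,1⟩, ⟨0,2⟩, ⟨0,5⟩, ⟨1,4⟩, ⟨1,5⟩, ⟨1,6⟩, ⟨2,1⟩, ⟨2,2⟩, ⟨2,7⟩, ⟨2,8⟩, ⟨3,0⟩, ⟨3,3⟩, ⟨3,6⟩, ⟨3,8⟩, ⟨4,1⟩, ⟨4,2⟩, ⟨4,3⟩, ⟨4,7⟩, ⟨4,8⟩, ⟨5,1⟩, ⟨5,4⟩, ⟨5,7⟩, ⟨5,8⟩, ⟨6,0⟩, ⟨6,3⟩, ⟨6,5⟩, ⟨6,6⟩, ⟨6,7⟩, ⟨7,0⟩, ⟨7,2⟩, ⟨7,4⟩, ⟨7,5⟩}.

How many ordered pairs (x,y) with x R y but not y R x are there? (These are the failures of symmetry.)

17

Enumerating: (0,1), (0,2), (0,5), (1,6), (2,1), (2,8), (3,0), (3,8), (4,2), (4,3), (4,8), (5,4), (5,8), (6,0), (6,5), (6,7), (7,0).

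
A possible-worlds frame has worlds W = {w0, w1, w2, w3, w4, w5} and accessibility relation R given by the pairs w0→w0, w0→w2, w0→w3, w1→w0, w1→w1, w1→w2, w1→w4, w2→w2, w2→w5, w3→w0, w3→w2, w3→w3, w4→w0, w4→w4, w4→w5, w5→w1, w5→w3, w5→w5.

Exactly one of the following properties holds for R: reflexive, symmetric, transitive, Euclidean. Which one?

reflexive

Reflexive: yes — every world is R-related to itself.
Symmetric: no — w0 R w2 but not w2 R w0.
Transitive: no — w0 R w2 and w2 R w5, but not w0 R w5.
Euclidean: no — w0 R w2 and w0 R w3, but not w2 R w3.
Only reflexive holds.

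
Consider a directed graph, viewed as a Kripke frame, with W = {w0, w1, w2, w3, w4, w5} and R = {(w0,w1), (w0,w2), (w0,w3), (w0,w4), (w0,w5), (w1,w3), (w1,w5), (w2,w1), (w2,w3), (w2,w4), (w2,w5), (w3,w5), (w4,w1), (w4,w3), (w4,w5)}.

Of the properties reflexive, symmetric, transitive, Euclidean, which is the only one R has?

Reflexive: no — w0 is not related to itself.
Symmetric: no — w0 R w1 but not w1 R w0.
Transitive: yes — every two-step R-path is closed by a direct edge.
Euclidean: no — w0 R w1 and w0 R w2, but not w1 R w2.
Only transitive holds.

transitive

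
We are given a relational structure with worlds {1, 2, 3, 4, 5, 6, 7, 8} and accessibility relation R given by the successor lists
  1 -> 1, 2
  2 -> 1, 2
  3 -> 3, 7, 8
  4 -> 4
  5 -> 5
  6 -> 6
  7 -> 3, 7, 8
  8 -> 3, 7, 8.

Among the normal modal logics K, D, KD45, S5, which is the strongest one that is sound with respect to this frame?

S5

Serial (axiom D): yes — every world has a successor (e.g. 1 R 1).
Euclidean (axiom 5): yes — any two successors of a common world are R-related.
Transitive (axiom 4): yes — every two-step R-path is closed by a direct edge.
Reflexive (axiom T): yes — every world is R-related to itself.
So F validates K, D, KD45, S5. The strongest is S5.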